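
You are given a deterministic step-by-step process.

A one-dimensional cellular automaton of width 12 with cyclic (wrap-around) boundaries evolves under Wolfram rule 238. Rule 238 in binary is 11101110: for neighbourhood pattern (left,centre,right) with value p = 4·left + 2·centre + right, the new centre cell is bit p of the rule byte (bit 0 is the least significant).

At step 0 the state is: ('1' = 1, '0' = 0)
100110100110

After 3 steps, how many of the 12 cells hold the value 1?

k=0  100110100110
k=1  101111101111
k=2  111111111111
k=3  111111111111

12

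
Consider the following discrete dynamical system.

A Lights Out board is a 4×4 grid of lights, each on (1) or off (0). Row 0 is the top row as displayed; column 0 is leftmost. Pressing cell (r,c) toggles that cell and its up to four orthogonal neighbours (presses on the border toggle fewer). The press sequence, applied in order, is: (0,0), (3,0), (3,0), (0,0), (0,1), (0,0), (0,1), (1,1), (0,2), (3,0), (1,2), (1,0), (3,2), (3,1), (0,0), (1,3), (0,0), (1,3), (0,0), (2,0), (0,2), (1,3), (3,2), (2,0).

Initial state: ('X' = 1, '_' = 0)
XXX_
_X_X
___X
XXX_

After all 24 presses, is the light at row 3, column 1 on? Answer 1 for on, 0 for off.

1

t=0: XXX_
_X_X
___X
XXX_
t=1: __X_
XX_X
___X
XXX_
t=2: __X_
XX_X
X__X
__X_
t=3: __X_
XX_X
___X
XXX_
t=4: XXX_
_X_X
___X
XXX_
t=5: ____
___X
___X
XXX_
t=6: XX__
X__X
___X
XXX_
t=7: __X_
XX_X
___X
XXX_
t=8: _XX_
__XX
_X_X
XXX_
t=9: ___X
___X
_X_X
XXX_
t=10: ___X
___X
XX_X
__X_
t=11: __XX
_XX_
XXXX
__X_
t=12: X_XX
X_X_
_XXX
__X_
t=13: X_XX
X_X_
_X_X
_X_X
t=14: X_XX
X_X_
___X
X_XX
t=15: _XXX
__X_
___X
X_XX
t=16: _XX_
___X
____
X_XX
t=17: X_X_
X__X
____
X_XX
t=18: X_XX
X_X_
___X
X_XX
t=19: _XXX
__X_
___X
X_XX
t=20: _XXX
X_X_
XX_X
__XX
t=21: ____
X___
XX_X
__XX
t=22: ___X
X_XX
XX__
__XX
t=23: ___X
X_XX
XXX_
_X__
t=24: ___X
__XX
__X_
XX__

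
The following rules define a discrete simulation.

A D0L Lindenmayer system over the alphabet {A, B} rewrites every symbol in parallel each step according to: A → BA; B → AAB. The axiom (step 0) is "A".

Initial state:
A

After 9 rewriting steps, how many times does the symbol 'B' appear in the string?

t=0: A
t=1: BA
t=2: AABBA
t=3: BABAAABAABBA
t=4: AABBAAABBABABAAABBABAAABAABBA
t=5: BABAAABAABBABABAAABAABBAAABBAAABBABABAAABAABBAAABBABABAAABBABAAABAABBA
t=6: AABBAAABBABABAAABBABAAABAABBAAABBAAABBABABAAABBABAAABAABBA…BABAAABAABBAAABBAAABBABABAAABAABBAAABBABABAAABBABAAABAABBA  (len 169)
t=7: BABAAABAABBABABAAABAABBAAABBAAABBABABAAABAABBAAABBABABAAAB…BABAAABAABBAAABBAAABBABABAAABAABBAAABBABABAAABBABAAABAABBA  (len 408)
t=8: AABBAAABBABABAAABBABAAABAABBAAABBAAABBABABAAABBABAAABAABBA…BABAAABAABBAAABBAAABBABABAAABAABBAAABBABABAAABBABAAABAABBA  (len 985)
t=9: BABAAABAABBABABAAABAABBAAABBAAABBABABAAABAABBAAABBABABAAAB…BABAAABAABBAAABBAAABBABABAAABAABBAAABBABABAAABBABAAABAABBA  (len 2378)

985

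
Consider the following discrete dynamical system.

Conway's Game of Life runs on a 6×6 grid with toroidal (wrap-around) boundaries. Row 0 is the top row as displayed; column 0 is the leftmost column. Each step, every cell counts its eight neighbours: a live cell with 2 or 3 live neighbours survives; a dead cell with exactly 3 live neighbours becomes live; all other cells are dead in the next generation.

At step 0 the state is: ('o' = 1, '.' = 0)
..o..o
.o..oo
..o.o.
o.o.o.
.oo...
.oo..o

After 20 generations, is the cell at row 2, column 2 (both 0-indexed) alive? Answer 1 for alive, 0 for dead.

1

t=0: ..o..o
.o..oo
..o.o.
o.o.o.
.oo...
.oo..o
t=1: ..oo.o
ooo.oo
o.o.o.
..o..o
.....o
...o..
t=2: .....o
......
..o.o.
oo.ooo
....o.
..oo..
t=3: ......
......
ooo.o.
ooo...
oo....
...oo.
t=4: ......
.o....
o.oo.o
...o..
o..o.o
......
t=5: ......
ooo...
ooooo.
.o.o..
....o.
......
t=6: .o....
o....o
....oo
oo...o
......
......
t=7: o.....
o...oo
.o..o.
o...oo
o.....
......
t=8: o.....
oo..o.
.o.o..
oo..o.
o.....
......
t=9: oo...o
ooo..o
...oo.
ooo..o
oo...o
......
t=10: ..o..o
..oo..
...oo.
..oo..
..o..o
......
t=11: ..oo..
..o...
....o.
..o...
..oo..
......
t=12: ..oo..
..o...
...o..
..o...
..oo..
......
t=13: ..oo..
..o...
..oo..
..o...
..oo..
......
t=14: ..oo..
.o....
.ooo..
.o....
..oo..
......
t=15: ..o...
.o....
oo....
.o....
..o...
......
t=16: ......
ooo...
ooo...
ooo...
......
......
t=17: .o....
o.o...
...o.o
o.o...
.o....
......
t=18: .o....
ooo...
o.oo.o
ooo...
.o....
......
t=19: ooo...
...o.o
...o.o
...o.o
ooo...
......
t=20: ooo...
.o.o.o
o.oo.o
.o.o.o
ooo...
......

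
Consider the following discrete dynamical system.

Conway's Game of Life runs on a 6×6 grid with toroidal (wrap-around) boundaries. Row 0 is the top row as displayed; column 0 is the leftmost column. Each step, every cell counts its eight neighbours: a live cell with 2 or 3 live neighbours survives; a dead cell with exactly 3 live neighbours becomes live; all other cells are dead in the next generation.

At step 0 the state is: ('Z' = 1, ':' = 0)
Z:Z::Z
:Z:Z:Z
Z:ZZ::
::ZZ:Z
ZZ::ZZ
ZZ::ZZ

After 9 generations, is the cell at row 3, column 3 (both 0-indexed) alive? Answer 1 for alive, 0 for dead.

0

k=0  Z:Z::Z
:Z:Z:Z
Z:ZZ::
::ZZ:Z
ZZ::ZZ
ZZ::ZZ
k=1  ::ZZ::
:::Z:Z
Z::::Z
::::::
::::::
::ZZ::
k=2  ::::::
Z:ZZ:Z
Z:::ZZ
::::::
::::::
::ZZ::
k=3  :Z::Z:
ZZ:Z::
ZZ:ZZ:
:::::Z
::::::
::::::
k=4  ZZZ:::
:::Z::
:Z:ZZ:
Z:::ZZ
::::::
::::::
k=5  :ZZ:::
Z::ZZ:
Z:ZZ::
Z::ZZZ
:::::Z
:Z::::
k=6  ZZZZ::
Z:::ZZ
Z:Z:::
ZZZZ::
:::::Z
ZZZ:::
k=7  :::ZZ:
::::Z:
::Z:Z:
Z:ZZ:Z
:::Z:Z
:::Z:Z
k=8  :::Z:Z
::::ZZ
:ZZ:Z:
ZZZ::Z
:::Z:Z
::ZZ:Z
k=9  Z:ZZ:Z
Z:Z::Z
::Z:Z:
:::::Z
:::Z:Z
Z:ZZ:Z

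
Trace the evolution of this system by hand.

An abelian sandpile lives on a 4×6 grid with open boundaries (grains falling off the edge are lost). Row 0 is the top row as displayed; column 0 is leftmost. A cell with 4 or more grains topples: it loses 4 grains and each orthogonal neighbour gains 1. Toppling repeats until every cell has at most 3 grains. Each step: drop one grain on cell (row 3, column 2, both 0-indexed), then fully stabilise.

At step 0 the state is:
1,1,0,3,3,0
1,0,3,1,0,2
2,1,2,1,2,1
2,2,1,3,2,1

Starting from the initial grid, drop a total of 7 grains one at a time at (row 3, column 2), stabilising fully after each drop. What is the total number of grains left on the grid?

t=0: 1,1,0,3,3,0
1,0,3,1,0,2
2,1,2,1,2,1
2,2,1,3,2,1
t=1: 1,1,0,3,3,0
1,0,3,1,0,2
2,1,2,1,2,1
2,2,2,3,2,1
t=2: 1,1,0,3,3,0
1,0,3,1,0,2
2,1,2,1,2,1
2,2,3,3,2,1
t=3: 1,1,0,3,3,0
1,0,3,1,0,2
2,1,3,2,2,1
2,3,1,0,3,1
t=4: 1,1,0,3,3,0
1,0,3,1,0,2
2,1,3,2,2,1
2,3,2,0,3,1
t=5: 1,1,0,3,3,0
1,0,3,1,0,2
2,1,3,2,2,1
2,3,3,0,3,1
t=6: 1,1,1,3,3,0
1,1,0,2,0,2
2,3,1,3,2,1
3,0,2,1,3,1
t=7: 1,1,1,3,3,0
1,1,0,2,0,2
2,3,1,3,2,1
3,0,3,1,3,1

38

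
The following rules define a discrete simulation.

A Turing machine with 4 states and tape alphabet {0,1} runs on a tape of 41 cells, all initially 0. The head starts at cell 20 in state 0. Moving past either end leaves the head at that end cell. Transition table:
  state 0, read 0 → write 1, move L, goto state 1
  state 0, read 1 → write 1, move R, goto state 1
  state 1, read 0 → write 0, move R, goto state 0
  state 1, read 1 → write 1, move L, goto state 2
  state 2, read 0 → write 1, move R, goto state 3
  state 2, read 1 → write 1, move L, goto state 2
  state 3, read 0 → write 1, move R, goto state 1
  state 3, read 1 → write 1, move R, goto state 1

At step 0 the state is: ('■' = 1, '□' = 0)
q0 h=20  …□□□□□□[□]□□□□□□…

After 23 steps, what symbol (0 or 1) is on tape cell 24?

k=0  q0 h=20  …□□□□□□[□]□□□□□□…
k=1  q1 h=19  …□□□□□□[□]■□□□□□…
k=2  q0 h=20  …□□□□□□[■]□□□□□□…
k=3  q1 h=21  …□□□□□■[□]□□□□□□…
k=4  q0 h=22  …□□□□■□[□]□□□□□□…
k=5  q1 h=21  …□□□□□■[□]■□□□□□…
k=6  q0 h=22  …□□□□■□[■]□□□□□□…
k=7  q1 h=23  …□□□■□■[□]□□□□□□…
k=8  q0 h=24  …□□■□■□[□]□□□□□□…
k=9  q1 h=23  …□□□■□■[□]■□□□□□…
k=10  q0 h=24  …□□■□■□[■]□□□□□□…
k=11  q1 h=25  …□■□■□■[□]□□□□□□…
k=12  q0 h=26  …■□■□■□[□]□□□□□□…
k=13  q1 h=25  …□■□■□■[□]■□□□□□…
k=14  q0 h=26  …■□■□■□[■]□□□□□□…
k=15  q1 h=27  …□■□■□■[□]□□□□□□…
k=16  q0 h=28  …■□■□■□[□]□□□□□□…
k=17  q1 h=27  …□■□■□■[□]■□□□□□…
k=18  q0 h=28  …■□■□■□[■]□□□□□□…
k=19  q1 h=29  …□■□■□■[□]□□□□□□…
k=20  q0 h=30  …■□■□■□[□]□□□□□□…
k=21  q1 h=29  …□■□■□■[□]■□□□□□…
k=22  q0 h=30  …■□■□■□[■]□□□□□□…
k=23  q1 h=31  …□■□■□■[□]□□□□□□…

1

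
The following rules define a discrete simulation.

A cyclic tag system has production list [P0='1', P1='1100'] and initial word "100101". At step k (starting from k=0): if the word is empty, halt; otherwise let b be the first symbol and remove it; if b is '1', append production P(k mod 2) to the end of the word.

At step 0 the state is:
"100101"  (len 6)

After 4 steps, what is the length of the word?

step 0: "100101"  (len 6)
step 1: "001011"  (len 6)
step 2: "01011"  (len 5)
step 3: "1011"  (len 4)
step 4: "0111100"  (len 7)

7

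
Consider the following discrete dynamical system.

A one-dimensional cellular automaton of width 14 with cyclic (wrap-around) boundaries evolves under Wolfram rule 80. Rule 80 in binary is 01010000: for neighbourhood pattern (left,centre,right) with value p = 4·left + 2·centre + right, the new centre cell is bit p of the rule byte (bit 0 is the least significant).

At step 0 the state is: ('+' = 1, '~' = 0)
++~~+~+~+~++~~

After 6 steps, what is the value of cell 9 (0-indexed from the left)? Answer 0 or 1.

gen 0: ++~~+~+~+~++~~
gen 1: ~++~~~~~~~~++~
gen 2: ~~++~~~~~~~~++
gen 3: +~~++~~~~~~~~+
gen 4: ++~~++~~~~~~~~
gen 5: ~++~~++~~~~~~~
gen 6: ~~++~~++~~~~~~

0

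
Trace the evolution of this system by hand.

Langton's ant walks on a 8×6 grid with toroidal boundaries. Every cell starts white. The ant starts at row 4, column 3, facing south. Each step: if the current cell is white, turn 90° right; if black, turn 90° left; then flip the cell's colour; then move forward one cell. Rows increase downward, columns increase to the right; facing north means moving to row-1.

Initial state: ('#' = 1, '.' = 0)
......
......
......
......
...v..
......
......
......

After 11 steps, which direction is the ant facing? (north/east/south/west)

[0] ......
......
......
......
...v..
......
......
......
[1] ......
......
......
......
..<#..
......
......
......
[2] ......
......
......
..^...
..##..
......
......
......
[3] ......
......
......
..#>..
..##..
......
......
......
[4] ......
......
......
..##..
..#v..
......
......
......
[5] ......
......
......
..##..
..#.>.
......
......
......
[6] ......
......
......
..##..
..#.#.
....v.
......
......
[7] ......
......
......
..##..
..#.#.
...<#.
......
......
[8] ......
......
......
..##..
..#^#.
...##.
......
......
[9] ......
......
......
..##..
..##>.
...##.
......
......
[10] ......
......
......
..##^.
..##..
...##.
......
......
[11] ......
......
......
..###>
..##..
...##.
......
......

east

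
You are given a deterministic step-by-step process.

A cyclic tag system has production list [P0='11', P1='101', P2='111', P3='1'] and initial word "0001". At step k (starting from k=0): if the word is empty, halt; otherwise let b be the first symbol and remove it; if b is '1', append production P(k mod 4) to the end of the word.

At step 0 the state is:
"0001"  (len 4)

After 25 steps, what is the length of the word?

0) "0001"  (len 4)
1) "001"  (len 3)
2) "01"  (len 2)
3) "1"  (len 1)
4) "1"  (len 1)
5) "11"  (len 2)
6) "1101"  (len 4)
7) "101111"  (len 6)
8) "011111"  (len 6)
9) "11111"  (len 5)
10) "1111101"  (len 7)
11) "111101111"  (len 9)
12) "111011111"  (len 9)
13) "1101111111"  (len 10)
14) "101111111101"  (len 12)
15) "01111111101111"  (len 14)
16) "1111111101111"  (len 13)
17) "11111110111111"  (len 14)
18) "1111110111111101"  (len 16)
19) "111110111111101111"  (len 18)
20) "111101111111011111"  (len 18)
21) "1110111111101111111"  (len 19)
22) "110111111101111111101"  (len 21)
23) "10111111101111111101111"  (len 23)
24) "01111111011111111011111"  (len 23)
25) "1111111011111111011111"  (len 22)

22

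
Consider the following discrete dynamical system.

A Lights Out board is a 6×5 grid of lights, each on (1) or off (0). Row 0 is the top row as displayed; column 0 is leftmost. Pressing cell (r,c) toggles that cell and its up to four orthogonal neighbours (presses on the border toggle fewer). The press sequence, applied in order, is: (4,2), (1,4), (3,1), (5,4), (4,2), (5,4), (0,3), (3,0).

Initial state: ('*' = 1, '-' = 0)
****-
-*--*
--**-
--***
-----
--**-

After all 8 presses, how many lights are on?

14

[0] ****-
-*--*
--**-
--***
-----
--**-
[1] ****-
-*--*
--**-
---**
-***-
---*-
[2] *****
-*-*-
--***
---**
-***-
---*-
[3] *****
-*-*-
-****
*****
--**-
---*-
[4] *****
-*-*-
-****
*****
--***
----*
[5] *****
-*-*-
-****
**-**
-*--*
--*-*
[6] *****
-*-*-
-****
**-**
-*---
--**-
[7] **---
-*---
-****
**-**
-*---
--**-
[8] **---
-*---
*****
---**
**---
--**-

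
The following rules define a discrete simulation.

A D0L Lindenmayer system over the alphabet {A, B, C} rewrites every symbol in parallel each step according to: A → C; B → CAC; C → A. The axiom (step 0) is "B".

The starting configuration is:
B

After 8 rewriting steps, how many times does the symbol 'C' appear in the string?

0) B
1) CAC
2) ACA
3) CAC
4) ACA
5) CAC
6) ACA
7) CAC
8) ACA

1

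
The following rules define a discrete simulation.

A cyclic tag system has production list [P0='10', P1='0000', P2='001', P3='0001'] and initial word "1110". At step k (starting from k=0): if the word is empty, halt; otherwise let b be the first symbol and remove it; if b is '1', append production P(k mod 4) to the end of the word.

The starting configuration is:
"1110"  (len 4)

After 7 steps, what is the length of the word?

8

k=0  "1110"  (len 4)
k=1  "11010"  (len 5)
k=2  "10100000"  (len 8)
k=3  "0100000001"  (len 10)
k=4  "100000001"  (len 9)
k=5  "0000000110"  (len 10)
k=6  "000000110"  (len 9)
k=7  "00000110"  (len 8)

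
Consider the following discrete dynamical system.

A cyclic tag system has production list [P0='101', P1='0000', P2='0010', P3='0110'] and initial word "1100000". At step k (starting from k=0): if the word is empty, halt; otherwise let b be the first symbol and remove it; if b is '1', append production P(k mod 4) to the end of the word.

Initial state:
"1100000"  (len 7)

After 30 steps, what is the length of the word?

13

step 0: "1100000"  (len 7)
step 1: "100000101"  (len 9)
step 2: "000001010000"  (len 12)
step 3: "00001010000"  (len 11)
step 4: "0001010000"  (len 10)
step 5: "001010000"  (len 9)
step 6: "01010000"  (len 8)
step 7: "1010000"  (len 7)
step 8: "0100000110"  (len 10)
step 9: "100000110"  (len 9)
step 10: "000001100000"  (len 12)
step 11: "00001100000"  (len 11)
step 12: "0001100000"  (len 10)
step 13: "001100000"  (len 9)
step 14: "01100000"  (len 8)
step 15: "1100000"  (len 7)
step 16: "1000000110"  (len 10)
step 17: "000000110101"  (len 12)
step 18: "00000110101"  (len 11)
step 19: "0000110101"  (len 10)
step 20: "000110101"  (len 9)
step 21: "00110101"  (len 8)
step 22: "0110101"  (len 7)
step 23: "110101"  (len 6)
step 24: "101010110"  (len 9)
step 25: "01010110101"  (len 11)
step 26: "1010110101"  (len 10)
step 27: "0101101010010"  (len 13)
step 28: "101101010010"  (len 12)
step 29: "01101010010101"  (len 14)
step 30: "1101010010101"  (len 13)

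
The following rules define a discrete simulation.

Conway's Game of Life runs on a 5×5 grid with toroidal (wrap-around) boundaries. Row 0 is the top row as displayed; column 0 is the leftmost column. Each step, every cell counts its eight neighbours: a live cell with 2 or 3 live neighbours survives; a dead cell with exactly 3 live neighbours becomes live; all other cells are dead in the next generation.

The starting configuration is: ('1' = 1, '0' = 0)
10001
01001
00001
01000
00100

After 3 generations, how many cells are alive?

6

[0] 10001
01001
00001
01000
00100
[1] 11011
00011
00000
00000
11000
[2] 01010
00110
00000
00000
01100
[3] 01010
00110
00000
00000
01100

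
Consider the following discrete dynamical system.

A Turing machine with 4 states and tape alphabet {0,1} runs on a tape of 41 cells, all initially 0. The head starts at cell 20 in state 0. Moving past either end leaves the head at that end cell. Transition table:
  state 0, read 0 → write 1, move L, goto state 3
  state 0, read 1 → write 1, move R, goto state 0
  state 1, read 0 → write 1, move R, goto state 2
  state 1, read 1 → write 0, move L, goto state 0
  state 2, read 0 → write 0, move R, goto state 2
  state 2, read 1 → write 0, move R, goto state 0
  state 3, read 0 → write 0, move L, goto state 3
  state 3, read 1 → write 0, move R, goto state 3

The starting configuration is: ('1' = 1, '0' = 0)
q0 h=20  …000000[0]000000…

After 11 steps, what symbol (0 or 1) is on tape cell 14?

0

t=0: q0 h=20  …000000[0]000000…
t=1: q3 h=19  …000000[0]100000…
t=2: q3 h=18  …000000[0]010000…
t=3: q3 h=17  …000000[0]001000…
t=4: q3 h=16  …000000[0]000100…
t=5: q3 h=15  …000000[0]000010…
t=6: q3 h=14  …000000[0]000001…
t=7: q3 h=13  …000000[0]000000…
t=8: q3 h=12  …000000[0]000000…
t=9: q3 h=11  …000000[0]000000…
t=10: q3 h=10  …000000[0]000000…
t=11: q3 h= 9  …000000[0]000000…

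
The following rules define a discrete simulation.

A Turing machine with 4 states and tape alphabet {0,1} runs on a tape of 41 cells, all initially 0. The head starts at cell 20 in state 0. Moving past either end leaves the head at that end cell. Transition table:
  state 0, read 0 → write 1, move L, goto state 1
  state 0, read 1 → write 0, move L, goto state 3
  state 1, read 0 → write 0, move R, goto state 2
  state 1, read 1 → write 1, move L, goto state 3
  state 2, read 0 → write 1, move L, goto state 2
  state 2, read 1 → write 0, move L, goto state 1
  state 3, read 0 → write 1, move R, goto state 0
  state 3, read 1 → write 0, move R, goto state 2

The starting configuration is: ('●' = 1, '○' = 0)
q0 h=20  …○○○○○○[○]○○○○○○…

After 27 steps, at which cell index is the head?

1

[0] q0 h=20  …○○○○○○[○]○○○○○○…
[1] q1 h=19  …○○○○○○[○]●○○○○○…
[2] q2 h=20  …○○○○○○[●]○○○○○○…
[3] q1 h=19  …○○○○○○[○]○○○○○○…
[4] q2 h=20  …○○○○○○[○]○○○○○○…
[5] q2 h=19  …○○○○○○[○]●○○○○○…
[6] q2 h=18  …○○○○○○[○]●●○○○○…
[7] q2 h=17  …○○○○○○[○]●●●○○○…
[8] q2 h=16  …○○○○○○[○]●●●●○○…
[9] q2 h=15  …○○○○○○[○]●●●●●○…
[10] q2 h=14  …○○○○○○[○]●●●●●●…
[11] q2 h=13  …○○○○○○[○]●●●●●●…
[12] q2 h=12  …○○○○○○[○]●●●●●●…
[13] q2 h=11  …○○○○○○[○]●●●●●●…
[14] q2 h=10  …○○○○○○[○]●●●●●●…
[15] q2 h= 9  …○○○○○○[○]●●●●●●…
[16] q2 h= 8  …○○○○○○[○]●●●●●●…
[17] q2 h= 7  …○○○○○○[○]●●●●●●…
[18] q2 h= 6  |○○○○○○[○]●●●●●●…
[19] q2 h= 5  |○○○○○[○]●●●●●●…
[20] q2 h= 4  |○○○○[○]●●●●●●…
[21] q2 h= 3  |○○○[○]●●●●●●…
[22] q2 h= 2  |○○[○]●●●●●●…
[23] q2 h= 1  |○[○]●●●●●●…
[24] q2 h= 0  |[○]●●●●●●…
[25] q2 h= 0  |[●]●●●●●●…
[26] q1 h= 0  |[○]●●●●●●…
[27] q2 h= 1  |○[●]●●●●●●…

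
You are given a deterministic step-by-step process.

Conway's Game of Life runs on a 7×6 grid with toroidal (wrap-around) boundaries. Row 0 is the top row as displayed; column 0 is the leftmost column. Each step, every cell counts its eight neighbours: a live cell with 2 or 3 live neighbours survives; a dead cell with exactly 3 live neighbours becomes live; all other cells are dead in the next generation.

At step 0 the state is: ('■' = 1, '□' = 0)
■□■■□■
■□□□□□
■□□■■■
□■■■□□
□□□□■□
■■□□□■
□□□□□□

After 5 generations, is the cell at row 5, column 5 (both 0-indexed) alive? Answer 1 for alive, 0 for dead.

gen 0: ■□■■□■
■□□□□□
■□□■■■
□■■■□□
□□□□■□
■■□□□■
□□□□□□
gen 1: ■■□□□■
□□■□□□
■□□■■■
■■■□□□
□□□■■■
■□□□□■
□□■□■□
gen 2: ■■■■□■
□□■■□□
■□□■■■
□■■□□□
□□■■■□
■□□□□□
□□□□■□
gen 3: ■■□□□■
□□□□□□
■□□□■■
■■□□□□
□□■■□□
□□□□■■
□□■■■□
gen 4: ■■■■■■
□■□□■□
■■□□□■
■■■■■□
■■■■■■
□□□□□■
□■■■□□
gen 5: □□□□□■
□□□□□□
□□□□□□
□□□□□□
□□□□□□
□□□□□■
□□□□□□

1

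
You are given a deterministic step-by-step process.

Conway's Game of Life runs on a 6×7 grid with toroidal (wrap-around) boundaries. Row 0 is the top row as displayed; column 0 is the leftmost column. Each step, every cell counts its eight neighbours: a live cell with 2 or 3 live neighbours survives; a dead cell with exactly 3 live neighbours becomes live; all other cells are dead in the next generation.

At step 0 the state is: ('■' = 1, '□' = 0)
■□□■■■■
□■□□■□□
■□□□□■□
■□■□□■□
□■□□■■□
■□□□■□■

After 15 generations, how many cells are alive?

3

k=0  ■□□■■■■
□■□□■□□
■□□□□■□
■□■□□■□
□■□□■■□
■□□□■□■
k=1  □■□■□□□
□■□■□□□
■□□□■■□
■□□□□■□
□■□■■□□
□■□□□□□
k=2  ■■□□□□□
■■□■□□□
■■□□■■□
■■□■□■□
■■■□■□□
■■□■■□□
k=3  □□□■■□■
□□□□■□□
□□□■□■□
□□□■□■□
□□□□□■□
□□□■■□■
k=4  □□□□□□□
□□□□□□□
□□□■□■□
□□□□□■■
□□□■□■■
□□□■□□■
k=5  □□□□□□□
□□□□□□□
□□□□■■■
□□□□□□□
■□□□□□□
□□□□■■■
k=6  □□□□□■□
□□□□□■□
□□□□□■□
□□□□□■■
□□□□□■■
□□□□□■■
k=7  □□□□■■□
□□□□■■■
□□□□■■□
□□□□■□□
■□□□■□□
□□□□■□□
k=8  □□□■□□■
□□□■□□■
□□□■□□■
□□□■■□□
□□□■■■□
□□□■■□□
k=9  □□■■□■□
■□■■■■■
□□■■□■□
□□■□□□□
□□■□□■□
□□■□□□□
k=10  □□□□□■□
□□□□□□□
□□□□□■□
□■■□■□□
□■■■□□□
□■■□■□□
k=11  □□□□□□□
□□□□□□□
□□□□□□□
□■□□■□□
■□□□■□□
□■□□■□□
k=12  □□□□□□□
□□□□□□□
□□□□□□□
□□□□□□□
■■□■■■□
□□□□□□□
k=13  □□□□□□□
□□□□□□□
□□□□□□□
□□□□■□□
□□□□■□□
□□□□■□□
k=14  □□□□□□□
□□□□□□□
□□□□□□□
□□□□□□□
□□□■■■□
□□□□□□□
k=15  □□□□□□□
□□□□□□□
□□□□□□□
□□□□■□□
□□□□■□□
□□□□■□□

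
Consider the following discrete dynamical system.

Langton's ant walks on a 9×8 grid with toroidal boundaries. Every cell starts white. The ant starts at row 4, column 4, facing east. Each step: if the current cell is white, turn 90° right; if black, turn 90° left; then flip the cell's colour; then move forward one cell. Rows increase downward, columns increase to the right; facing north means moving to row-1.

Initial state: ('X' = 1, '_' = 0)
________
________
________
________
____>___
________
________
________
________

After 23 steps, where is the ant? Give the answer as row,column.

0) ________
________
________
________
____>___
________
________
________
________
1) ________
________
________
________
____X___
____v___
________
________
________
2) ________
________
________
________
____X___
___<X___
________
________
________
3) ________
________
________
________
___^X___
___XX___
________
________
________
4) ________
________
________
________
___X>___
___XX___
________
________
________
5) ________
________
________
____^___
___X____
___XX___
________
________
________
6) ________
________
________
____X>__
___X____
___XX___
________
________
________
7) ________
________
________
____XX__
___X_v__
___XX___
________
________
________
8) ________
________
________
____XX__
___X<X__
___XX___
________
________
________
9) ________
________
________
____^X__
___XXX__
___XX___
________
________
________
10) ________
________
________
___<_X__
___XXX__
___XX___
________
________
________
11) ________
________
___^____
___X_X__
___XXX__
___XX___
________
________
________
12) ________
________
___X>___
___X_X__
___XXX__
___XX___
________
________
________
13) ________
________
___XX___
___XvX__
___XXX__
___XX___
________
________
________
14) ________
________
___XX___
___<XX__
___XXX__
___XX___
________
________
________
15) ________
________
___XX___
____XX__
___vXX__
___XX___
________
________
________
16) ________
________
___XX___
____XX__
____>X__
___XX___
________
________
________
17) ________
________
___XX___
____^X__
_____X__
___XX___
________
________
________
18) ________
________
___XX___
___<_X__
_____X__
___XX___
________
________
________
19) ________
________
___^X___
___X_X__
_____X__
___XX___
________
________
________
20) ________
________
__<_X___
___X_X__
_____X__
___XX___
________
________
________
21) ________
__^_____
__X_X___
___X_X__
_____X__
___XX___
________
________
________
22) ________
__X>____
__X_X___
___X_X__
_____X__
___XX___
________
________
________
23) ________
__XX____
__XvX___
___X_X__
_____X__
___XX___
________
________
________

2,3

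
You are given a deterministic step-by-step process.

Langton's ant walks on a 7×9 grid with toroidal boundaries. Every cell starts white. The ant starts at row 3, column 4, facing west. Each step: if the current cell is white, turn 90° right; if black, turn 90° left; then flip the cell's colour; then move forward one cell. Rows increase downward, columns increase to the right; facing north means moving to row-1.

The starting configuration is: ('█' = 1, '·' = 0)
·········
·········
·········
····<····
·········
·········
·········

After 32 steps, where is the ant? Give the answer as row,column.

t=0: ·········
·········
·········
····<····
·········
·········
·········
t=1: ·········
·········
····^····
····█····
·········
·········
·········
t=2: ·········
·········
····█>···
····█····
·········
·········
·········
t=3: ·········
·········
····██···
····█v···
·········
·········
·········
t=4: ·········
·········
····██···
····<█···
·········
·········
·········
t=5: ·········
·········
····██···
·····█···
····v····
·········
·········
t=6: ·········
·········
····██···
·····█···
···<█····
·········
·········
t=7: ·········
·········
····██···
···^·█···
···██····
·········
·········
t=8: ·········
·········
····██···
···█>█···
···██····
·········
·········
t=9: ·········
·········
····██···
···███···
···█v····
·········
·········
t=10: ·········
·········
····██···
···███···
···█·>···
·········
·········
t=11: ·········
·········
····██···
···███···
···█·█···
·····v···
·········
t=12: ·········
·········
····██···
···███···
···█·█···
····<█···
·········
t=13: ·········
·········
····██···
···███···
···█^█···
····██···
·········
t=14: ·········
·········
····██···
···███···
···██>···
····██···
·········
t=15: ·········
·········
····██···
···██^···
···██····
····██···
·········
t=16: ·········
·········
····██···
···█<····
···██····
····██···
·········
t=17: ·········
·········
····██···
···█·····
···█v····
····██···
·········
t=18: ·········
·········
····██···
···█·····
···█·>···
····██···
·········
t=19: ·········
·········
····██···
···█·····
···█·█···
····█v···
·········
t=20: ·········
·········
····██···
···█·····
···█·█···
····█·>··
·········
t=21: ·········
·········
····██···
···█·····
···█·█···
····█·█··
······v··
t=22: ·········
·········
····██···
···█·····
···█·█···
····█·█··
·····<█··
t=23: ·········
·········
····██···
···█·····
···█·█···
····█^█··
·····██··
t=24: ·········
·········
····██···
···█·····
···█·█···
····██>··
·····██··
t=25: ·········
·········
····██···
···█·····
···█·█^··
····██···
·····██··
t=26: ·········
·········
····██···
···█·····
···█·██>·
····██···
·····██··
t=27: ·········
·········
····██···
···█·····
···█·███·
····██·v·
·····██··
t=28: ·········
·········
····██···
···█·····
···█·███·
····██<█·
·····██··
t=29: ·········
·········
····██···
···█·····
···█·█^█·
····████·
·····██··
t=30: ·········
·········
····██···
···█·····
···█·<·█·
····████·
·····██··
t=31: ·········
·········
····██···
···█·····
···█···█·
····█v██·
·····██··
t=32: ·········
·········
····██···
···█·····
···█···█·
····█·>█·
·····██··

5,6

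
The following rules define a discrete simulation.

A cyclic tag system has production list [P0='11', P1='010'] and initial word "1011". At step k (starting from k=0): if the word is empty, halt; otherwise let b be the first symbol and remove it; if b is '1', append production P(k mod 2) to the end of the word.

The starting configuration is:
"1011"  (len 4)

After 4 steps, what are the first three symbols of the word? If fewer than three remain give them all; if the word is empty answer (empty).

k=0  "1011"  (len 4)
k=1  "01111"  (len 5)
k=2  "1111"  (len 4)
k=3  "11111"  (len 5)
k=4  "1111010"  (len 7)

111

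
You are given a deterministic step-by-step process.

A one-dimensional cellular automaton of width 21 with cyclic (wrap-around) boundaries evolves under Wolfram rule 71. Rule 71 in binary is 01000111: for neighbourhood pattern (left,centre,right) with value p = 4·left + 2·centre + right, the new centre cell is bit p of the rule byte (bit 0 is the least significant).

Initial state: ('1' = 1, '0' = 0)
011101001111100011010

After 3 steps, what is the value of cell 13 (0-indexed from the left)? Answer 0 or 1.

step 0: 011101001111100011010
step 1: 100101010000101101010
step 2: 101101010111100101010
step 3: 100101010000101101010

0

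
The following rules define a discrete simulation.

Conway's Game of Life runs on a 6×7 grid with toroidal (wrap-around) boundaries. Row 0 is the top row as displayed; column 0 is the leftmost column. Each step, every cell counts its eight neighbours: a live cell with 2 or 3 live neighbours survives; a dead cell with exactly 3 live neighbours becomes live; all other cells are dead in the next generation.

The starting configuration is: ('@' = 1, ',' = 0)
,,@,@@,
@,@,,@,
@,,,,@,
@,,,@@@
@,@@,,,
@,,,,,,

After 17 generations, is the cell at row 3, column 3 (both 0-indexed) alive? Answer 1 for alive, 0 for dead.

0

k=0  ,,@,@@,
@,@,,@,
@,,,,@,
@,,,@@@
@,@@,,,
@,,,,,,
k=1  ,,,@@@,
,,,@,@,
@,,,,,,
@,,@@@,
@,,@@@,
,,@,@,@
k=2  ,,@,,,@
,,,@,@@
,,,@,@,
@@,@,@,
@@@,,,,
,,@,,,@
k=3  @,@@,,@
,,@@,@@
@,,@,@,
@,,@,,,
,,,@,,,
,,@@,,@
k=4  @,,,,,,
,,,,,@,
@@,@,@,
,,@@,,@
,,,@@,,
@@,,@,@
k=5  @@,,,@,
@@,,@,,
@@,@,@,
@@,,,@@
,@,,@,@
@@,@@@@
k=6  ,,,@,,,
,,,,@@,
,,,,,@,
,,,,,,,
,,,@,,,
,,,@,,,
k=7  ,,,@,,,
,,,,@@,
,,,,@@,
,,,,,,,
,,,,,,,
,,@@@,,
k=8  ,,@,,@,
,,,@,@,
,,,,@@,
,,,,,,,
,,,@,,,
,,@@@,,
k=9  ,,@,,@,
,,,@,@@
,,,,@@,
,,,,@,,
,,@@@,,
,,@,@,,
k=10  ,,@,,@@
,,,@,,@
,,,@,,@
,,,,,,,
,,@,@@,
,@@,@@,
k=11  @@@,,,@
@,@@@,@
,,,,,,,
,,,@@@,
,@@,@@,
,@@,,,,
k=12  ,,,,,@@
,,@@,@@
,,@,,,@
,,@@,@,
,@,,,@,
,,,,,@@
k=13  @,,,,,,
@,@@@,,
,@,,,,@
,@@@@@@
,,@,,@,
@,,,@,,
k=14  @,,,@,@
@,@@,,@
,,,,,,@
,@,@@,@
@,@,,,,
,@,,,,@
k=15  ,,@@,,,
,@,@,,,
,@,,@,@
,@@@,@@
,,@@,@@
,@,,,@@
k=16  @@,@@,,
@@,@@,,
,@,,@,@
,@,,,,,
,,,@,,,
@@,,,@@
k=17  ,,,@,,,
,,,,,,@
,@,@@@,
@,@,,,,
,@@,,,@
,@,@,@@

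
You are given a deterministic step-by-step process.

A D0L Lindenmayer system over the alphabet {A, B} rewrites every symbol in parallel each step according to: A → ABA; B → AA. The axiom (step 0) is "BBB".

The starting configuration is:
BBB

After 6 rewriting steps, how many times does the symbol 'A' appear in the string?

step 0: BBB
step 1: AAAAAA
step 2: ABAABAABAABAABAABA
step 3: ABAAAABAABAAAABAABAAAABAABAAAABAABAAAABAABAAAABA
step 4: ABAAAABAABAABAABAAAABAABAAAABAABAABAABAAAABAABAAAABAABAABA…ABAABAABAAAABAABAAAABAABAABAABAAAABAABAAAABAABAABAABAAAABA  (len 132)
step 5: ABAAAABAABAABAABAAAABAABAAAABAABAAAABAABAAAABAABAABAABAAAA…AAAABAABAABAABAAAABAABAAAABAABAAAABAABAAAABAABAABAABAAAABA  (len 360)
step 6: ABAAAABAABAABAABAAAABAABAAAABAABAAAABAABAAAABAABAABAABAAAA…AAAABAABAABAABAAAABAABAAAABAABAAAABAABAAAABAABAABAABAAAABA  (len 984)

720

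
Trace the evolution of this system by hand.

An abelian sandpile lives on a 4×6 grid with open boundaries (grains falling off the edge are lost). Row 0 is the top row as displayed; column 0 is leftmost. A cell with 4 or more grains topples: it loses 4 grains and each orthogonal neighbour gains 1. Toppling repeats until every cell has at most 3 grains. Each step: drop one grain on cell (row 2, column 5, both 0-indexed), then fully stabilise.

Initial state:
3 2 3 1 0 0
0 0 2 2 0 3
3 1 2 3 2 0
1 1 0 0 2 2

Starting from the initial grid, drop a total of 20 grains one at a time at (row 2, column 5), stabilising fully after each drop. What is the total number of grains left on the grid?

40

k=0  3 2 3 1 0 0
0 0 2 2 0 3
3 1 2 3 2 0
1 1 0 0 2 2
k=1  3 2 3 1 0 0
0 0 2 2 0 3
3 1 2 3 2 1
1 1 0 0 2 2
k=2  3 2 3 1 0 0
0 0 2 2 0 3
3 1 2 3 2 2
1 1 0 0 2 2
k=3  3 2 3 1 0 0
0 0 2 2 0 3
3 1 2 3 2 3
1 1 0 0 2 2
k=4  3 2 3 1 0 1
0 0 2 2 1 0
3 1 2 3 3 1
1 1 0 0 2 3
k=5  3 2 3 1 0 1
0 0 2 2 1 0
3 1 2 3 3 2
1 1 0 0 2 3
k=6  3 2 3 1 0 1
0 0 2 2 1 0
3 1 2 3 3 3
1 1 0 0 2 3
k=7  3 2 3 1 0 1
0 0 2 3 2 1
3 1 3 0 2 2
1 1 0 2 0 1
k=8  3 2 3 1 0 1
0 0 2 3 2 1
3 1 3 0 2 3
1 1 0 2 0 1
k=9  3 2 3 1 0 1
0 0 2 3 2 2
3 1 3 0 3 0
1 1 0 2 0 2
k=10  3 2 3 1 0 1
0 0 2 3 2 2
3 1 3 0 3 1
1 1 0 2 0 2
k=11  3 2 3 1 0 1
0 0 2 3 2 2
3 1 3 0 3 2
1 1 0 2 0 2
k=12  3 2 3 1 0 1
0 0 2 3 2 2
3 1 3 0 3 3
1 1 0 2 0 2
k=13  3 2 3 1 0 1
0 0 2 3 3 3
3 1 3 1 0 1
1 1 0 2 1 3
k=14  3 2 3 1 0 1
0 0 2 3 3 3
3 1 3 1 0 2
1 1 0 2 1 3
k=15  3 2 3 1 0 1
0 0 2 3 3 3
3 1 3 1 0 3
1 1 0 2 1 3
k=16  3 2 3 2 1 2
0 0 3 0 1 1
3 1 3 2 2 2
1 1 0 2 2 0
k=17  3 2 3 2 1 2
0 0 3 0 1 1
3 1 3 2 2 3
1 1 0 2 2 0
k=18  3 2 3 2 1 2
0 0 3 0 1 2
3 1 3 2 3 0
1 1 0 2 2 1
k=19  3 2 3 2 1 2
0 0 3 0 1 2
3 1 3 2 3 1
1 1 0 2 2 1
k=20  3 2 3 2 1 2
0 0 3 0 1 2
3 1 3 2 3 2
1 1 0 2 2 1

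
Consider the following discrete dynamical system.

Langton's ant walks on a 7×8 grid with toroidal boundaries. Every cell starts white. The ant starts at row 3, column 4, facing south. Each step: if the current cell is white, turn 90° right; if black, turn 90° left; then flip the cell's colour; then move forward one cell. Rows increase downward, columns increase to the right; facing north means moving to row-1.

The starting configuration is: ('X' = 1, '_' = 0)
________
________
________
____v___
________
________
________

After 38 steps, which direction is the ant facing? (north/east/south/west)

south

[0] ________
________
________
____v___
________
________
________
[1] ________
________
________
___<X___
________
________
________
[2] ________
________
___^____
___XX___
________
________
________
[3] ________
________
___X>___
___XX___
________
________
________
[4] ________
________
___XX___
___Xv___
________
________
________
[5] ________
________
___XX___
___X_>__
________
________
________
[6] ________
________
___XX___
___X_X__
_____v__
________
________
[7] ________
________
___XX___
___X_X__
____<X__
________
________
[8] ________
________
___XX___
___X^X__
____XX__
________
________
[9] ________
________
___XX___
___XX>__
____XX__
________
________
[10] ________
________
___XX^__
___XX___
____XX__
________
________
[11] ________
________
___XXX>_
___XX___
____XX__
________
________
[12] ________
________
___XXXX_
___XX_v_
____XX__
________
________
[13] ________
________
___XXXX_
___XX<X_
____XX__
________
________
[14] ________
________
___XX^X_
___XXXX_
____XX__
________
________
[15] ________
________
___X<_X_
___XXXX_
____XX__
________
________
[16] ________
________
___X__X_
___XvXX_
____XX__
________
________
[17] ________
________
___X__X_
___X_>X_
____XX__
________
________
[18] ________
________
___X_^X_
___X__X_
____XX__
________
________
[19] ________
________
___X_X>_
___X__X_
____XX__
________
________
[20] ________
______^_
___X_X__
___X__X_
____XX__
________
________
[21] ________
______X>
___X_X__
___X__X_
____XX__
________
________
[22] ________
______XX
___X_X_v
___X__X_
____XX__
________
________
[23] ________
______XX
___X_X<X
___X__X_
____XX__
________
________
[24] ________
______^X
___X_XXX
___X__X_
____XX__
________
________
[25] ________
_____<_X
___X_XXX
___X__X_
____XX__
________
________
[26] _____^__
_____X_X
___X_XXX
___X__X_
____XX__
________
________
[27] _____X>_
_____X_X
___X_XXX
___X__X_
____XX__
________
________
[28] _____XX_
_____XvX
___X_XXX
___X__X_
____XX__
________
________
[29] _____XX_
_____<XX
___X_XXX
___X__X_
____XX__
________
________
[30] _____XX_
______XX
___X_vXX
___X__X_
____XX__
________
________
[31] _____XX_
______XX
___X__>X
___X__X_
____XX__
________
________
[32] _____XX_
______^X
___X___X
___X__X_
____XX__
________
________
[33] _____XX_
_____<_X
___X___X
___X__X_
____XX__
________
________
[34] _____^X_
_____X_X
___X___X
___X__X_
____XX__
________
________
[35] ____<_X_
_____X_X
___X___X
___X__X_
____XX__
________
________
[36] ____X_X_
_____X_X
___X___X
___X__X_
____XX__
________
____^___
[37] ____X_X_
_____X_X
___X___X
___X__X_
____XX__
________
____X>__
[38] ____XvX_
_____X_X
___X___X
___X__X_
____XX__
________
____XX__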